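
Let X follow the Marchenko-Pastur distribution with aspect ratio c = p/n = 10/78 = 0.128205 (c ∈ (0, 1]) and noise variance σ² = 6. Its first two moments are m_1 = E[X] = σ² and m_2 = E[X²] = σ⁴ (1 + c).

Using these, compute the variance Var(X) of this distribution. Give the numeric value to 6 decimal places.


m_1 = E[X] = σ² = 6, so m_1² = 36.
m_2 = E[X²] = σ⁴ (1 + c) = 36 · (1 + 0.128205) = 36 · 1.128205 = 40.615385.
(Note m_2 − m_1² simplifies to c · σ⁴ = 0.128205 · 36.)

Var(X) = m_2 − m_1² = 40.615385 − 36 = 4.615385.


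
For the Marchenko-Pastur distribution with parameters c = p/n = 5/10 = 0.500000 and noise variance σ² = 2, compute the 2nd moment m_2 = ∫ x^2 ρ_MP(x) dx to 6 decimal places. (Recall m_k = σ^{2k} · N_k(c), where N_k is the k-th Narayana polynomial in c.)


E[X²] = σ⁴ (1 + c) (second MP moment). With σ² = 2 (so σ⁴ = 4) and c = 5/10 = 0.500000: E[X²] = 4 · (1 + 0.500000) = 4 · 1.500000.

So E[X^2] = 6.000000.


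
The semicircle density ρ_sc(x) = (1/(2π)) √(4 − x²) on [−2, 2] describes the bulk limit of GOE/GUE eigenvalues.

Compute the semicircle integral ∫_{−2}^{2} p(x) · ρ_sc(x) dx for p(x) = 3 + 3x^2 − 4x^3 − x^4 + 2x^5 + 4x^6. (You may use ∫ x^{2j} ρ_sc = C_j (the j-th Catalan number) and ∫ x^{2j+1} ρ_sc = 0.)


Write p(x) = Σ a_i x^i, split into monomials and integrate each against ρ_sc separately.
Using ∫ x^{2j} ρ_sc = C_j = (1/(j+1)) C(2j, j) (Catalan numbers) and ∫ x^{2j+1} ρ_sc = 0 (odd monomials vanish by symmetry):
  i = 0 (even): a_0 · C_{0} = 3 · 1 = 3
  i = 2 (even): a_2 · C_{1} = 3 · 1 = 3
  i = 3 (odd): ∫ x^3 ρ_sc = 0 (vanishes)
  i = 4 (even): a_4 · C_{2} = -1 · 2 = -2
  i = 5 (odd): ∫ x^5 ρ_sc = 0 (vanishes)
  i = 6 (even): a_6 · C_{3} = 4 · 5 = 20

Summing the contributions: ∫_{−2}^{2} p(x) ρ_sc(x) dx = 3 + 3 + (-2) + 20 = 24.


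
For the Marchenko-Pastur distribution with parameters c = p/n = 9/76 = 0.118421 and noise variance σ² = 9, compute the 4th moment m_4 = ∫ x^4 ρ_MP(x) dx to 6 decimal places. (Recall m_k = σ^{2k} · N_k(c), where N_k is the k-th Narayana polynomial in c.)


E[X⁴] = σ⁸ (1 + 6c + 6c² + c³) (fourth MP moment). With σ² = 9 (so σ⁸ = 6561) and c = 9/76 = 0.118421: E[X⁴] = 6561 · (1 + 6·0.118421 + 6·(0.118421)² + (0.118421)³) = 6561 · 1.796328.

So E[X^4] = 11785.709800.


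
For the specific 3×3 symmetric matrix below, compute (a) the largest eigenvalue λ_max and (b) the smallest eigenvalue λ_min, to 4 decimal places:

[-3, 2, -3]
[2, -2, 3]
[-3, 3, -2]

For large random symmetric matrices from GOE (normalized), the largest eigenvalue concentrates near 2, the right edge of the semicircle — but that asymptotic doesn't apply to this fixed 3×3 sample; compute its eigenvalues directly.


Since M is real symmetric, all three eigenvalues are real; they are the roots of det(λI − M) = λ³ − (tr M) λ² + s λ − det M, where s is the sum of the principal 2×2 minors.
tr M = -3 + (-2) + (-2) = -7.
s = ((-3)·(-2) − 2²) + ((-3)·(-2) − (-3)²) + ((-2)·(-2) − 3²) = 2 + (-3) + (-5) = -6.
det M (expand along row 1) = (-3)·(-5) − 2·5 + (-3)·0 = 5.
Characteristic polynomial: λ³ + 7λ² − 6λ − 5 = 0.
Substitute λ = y + (tr M)/3 = y − 2.333333 to remove the quadratic term: y³ + p·y + q = 0 with p = s − (tr M)²/3 = -22.333333 and q = −2(tr M)³/27 + (tr M)·s/3 − det M = 34.407407.
Three real roots ⇒ use the trigonometric (Viète) form: r = 2√(−p/3) = 5.456902, φ = arccos(3q/(p·r)) = arccos(-0.846981) = 2.581076 rad.
y_k = r·cos(φ/3 − 2πk/3) for k = 0, 1, 2 gives y = 3.558803, 1.803128, -5.361932.
λ_k = y_k − 2.333333 gives λ = 1.2255, -0.5302, -7.6953 (check: the sum is -7.0000 = tr M).

Hence λ_max = 1.2255 and λ_min = -7.6953.


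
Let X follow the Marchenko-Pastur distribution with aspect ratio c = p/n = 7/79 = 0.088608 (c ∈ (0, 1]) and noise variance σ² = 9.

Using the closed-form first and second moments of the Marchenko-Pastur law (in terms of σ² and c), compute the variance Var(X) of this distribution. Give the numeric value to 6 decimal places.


Recall the MP moments m_1 = E[X] = σ² and m_2 = E[X²] = σ⁴ (1 + c).
m_1 = E[X] = σ² = 9, so m_1² = 81.
m_2 = E[X²] = σ⁴ (1 + c) = 81 · (1 + 0.088608) = 81 · 1.088608 = 88.177215.
(Note m_2 − m_1² simplifies to c · σ⁴ = 0.088608 · 81.)

Var(X) = m_2 − m_1² = 88.177215 − 81 = 7.177215.


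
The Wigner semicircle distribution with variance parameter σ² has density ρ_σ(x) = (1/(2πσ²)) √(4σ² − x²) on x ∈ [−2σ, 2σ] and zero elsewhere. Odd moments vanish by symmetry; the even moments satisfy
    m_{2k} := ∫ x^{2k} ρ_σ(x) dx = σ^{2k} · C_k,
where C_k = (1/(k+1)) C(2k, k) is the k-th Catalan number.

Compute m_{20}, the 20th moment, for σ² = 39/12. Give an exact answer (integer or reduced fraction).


By the scaled semicircle moment identity, m_{2k} = σ^{2k} · C_k with k = 10.
C_10 = (1/(k+1)) · C(2k, k) = (1/11) · C(20, 10) = (1/11) · 184756 = 16796.
σ^{2k} = (σ²)^k = (39/12)^10 = 137858491849/1048576.

Therefore m_{20} = σ^{20} · C_10 = (137858491849/1048576) · 16796 = 578867807273951/262144.


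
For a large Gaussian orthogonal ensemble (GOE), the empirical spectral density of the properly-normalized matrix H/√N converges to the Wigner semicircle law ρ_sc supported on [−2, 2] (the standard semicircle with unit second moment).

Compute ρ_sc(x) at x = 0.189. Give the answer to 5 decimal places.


ρ_sc(x) = (1/(2π)) √(4 − x²). With x = 0.189:
  4 − x² = 4 − (0.189)² = 4 − 0.035721 = 3.964279.
  √(4 − x²) = 1.991050.
  1/(2π) = 0.159155.
  ρ_sc(0.189) = 0.159155 · 1.991050 = 0.316885.

Rounded to 5 decimal places: ρ_sc(0.189) ≈ 0.31689.


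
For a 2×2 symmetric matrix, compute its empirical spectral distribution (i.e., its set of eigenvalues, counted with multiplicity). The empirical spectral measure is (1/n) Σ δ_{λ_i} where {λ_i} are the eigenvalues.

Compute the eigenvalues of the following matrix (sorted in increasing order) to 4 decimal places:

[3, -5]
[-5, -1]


Since M is real symmetric, both eigenvalues are real; they are the roots of det(λI − M) = λ² − (tr M) λ + det M.
tr M = 3 + (-1) = 2.
det M = 3·(-1) − (-5)² = -3 − 25 = -28.
Characteristic polynomial: λ² − 2λ − 28 = 0.
Discriminant Δ = (tr M)² − 4·det M = 4 − (-112) = 116; √Δ = 10.770330.
λ = (tr M ± √Δ)/2 = (2 ± 10.770330)/2, giving (tr M − √Δ)/2 = -4.3852 and (tr M + √Δ)/2 = 6.3852.

Eigenvalues sorted in increasing order: [-4.3852, 6.3852].


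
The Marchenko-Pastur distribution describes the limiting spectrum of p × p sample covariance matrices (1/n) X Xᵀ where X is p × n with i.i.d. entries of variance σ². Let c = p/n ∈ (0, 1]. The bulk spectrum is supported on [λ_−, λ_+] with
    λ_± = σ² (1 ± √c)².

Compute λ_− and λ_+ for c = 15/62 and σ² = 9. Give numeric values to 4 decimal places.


c = 15/62 = 0.241935; √c = 0.491869.
λ_− = σ² (1 − √c)² = 9 · (1 − 0.491869)² = 9 · (0.508131)² = 2.323771.
λ_+ = σ² (1 + √c)² = 9 · (1 + 0.491869)² = 9 · (1.491869)² = 20.031068.

Rounded to 4 decimal places: λ_− ≈ 2.3238, λ_+ ≈ 20.0311.


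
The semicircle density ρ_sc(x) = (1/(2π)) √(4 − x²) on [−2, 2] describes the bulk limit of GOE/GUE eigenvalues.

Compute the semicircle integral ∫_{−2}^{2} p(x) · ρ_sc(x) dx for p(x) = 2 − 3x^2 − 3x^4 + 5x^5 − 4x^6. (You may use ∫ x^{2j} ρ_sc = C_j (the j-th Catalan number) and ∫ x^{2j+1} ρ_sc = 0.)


Write p(x) = Σ a_i x^i, split into monomials and integrate each against ρ_sc separately.
Using ∫ x^{2j} ρ_sc = C_j = (1/(j+1)) C(2j, j) (Catalan numbers) and ∫ x^{2j+1} ρ_sc = 0 (odd monomials vanish by symmetry):
  i = 0 (even): a_0 · C_{0} = 2 · 1 = 2
  i = 2 (even): a_2 · C_{1} = -3 · 1 = -3
  i = 4 (even): a_4 · C_{2} = -3 · 2 = -6
  i = 5 (odd): ∫ x^5 ρ_sc = 0 (vanishes)
  i = 6 (even): a_6 · C_{3} = -4 · 5 = -20

Summing the contributions: ∫_{−2}^{2} p(x) ρ_sc(x) dx = 2 + (-3) + (-6) + (-20) = -27.


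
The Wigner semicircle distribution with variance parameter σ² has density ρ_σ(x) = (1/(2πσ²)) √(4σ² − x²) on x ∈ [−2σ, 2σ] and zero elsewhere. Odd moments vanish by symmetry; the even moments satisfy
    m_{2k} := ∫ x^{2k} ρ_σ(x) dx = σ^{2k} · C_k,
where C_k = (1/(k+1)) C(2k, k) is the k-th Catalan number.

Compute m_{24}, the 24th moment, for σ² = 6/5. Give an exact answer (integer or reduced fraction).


By the scaled semicircle moment identity, m_{2k} = σ^{2k} · C_k with k = 12.
C_12 = (1/(k+1)) · C(2k, k) = (1/13) · C(24, 12) = (1/13) · 2704156 = 208012.
σ^{2k} = (σ²)^k = (6/5)^12 = 2176782336/244140625.

Therefore m_{24} = σ^{24} · C_12 = (2176782336/244140625) · 208012 = 452796847276032/244140625.


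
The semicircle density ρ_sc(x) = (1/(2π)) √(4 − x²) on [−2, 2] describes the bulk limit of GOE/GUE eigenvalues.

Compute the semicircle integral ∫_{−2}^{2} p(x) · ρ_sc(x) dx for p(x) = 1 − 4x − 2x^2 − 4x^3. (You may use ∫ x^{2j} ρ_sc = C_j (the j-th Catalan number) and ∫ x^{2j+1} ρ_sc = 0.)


Write p(x) = Σ a_i x^i, split into monomials and integrate each against ρ_sc separately.
Using ∫ x^{2j} ρ_sc = C_j = (1/(j+1)) C(2j, j) (Catalan numbers) and ∫ x^{2j+1} ρ_sc = 0 (odd monomials vanish by symmetry):
  i = 0 (even): a_0 · C_{0} = 1 · 1 = 1
  i = 1 (odd): ∫ x^1 ρ_sc = 0 (vanishes)
  i = 2 (even): a_2 · C_{1} = -2 · 1 = -2
  i = 3 (odd): ∫ x^3 ρ_sc = 0 (vanishes)

Summing the contributions: ∫_{−2}^{2} p(x) ρ_sc(x) dx = 1 + (-2) = -1.


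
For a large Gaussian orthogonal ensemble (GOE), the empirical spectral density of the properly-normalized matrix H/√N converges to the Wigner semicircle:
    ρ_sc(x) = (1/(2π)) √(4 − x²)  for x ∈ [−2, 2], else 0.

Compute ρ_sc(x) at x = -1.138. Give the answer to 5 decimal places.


ρ_sc(x) = (1/(2π)) √(4 − x²). With x = -1.138:
  4 − x² = 4 − (-1.138)² = 4 − 1.295044 = 2.704956.
  √(4 − x²) = 1.644675.
  1/(2π) = 0.159155.
  ρ_sc(-1.138) = 0.159155 · 1.644675 = 0.261758.

Rounded to 5 decimal places: ρ_sc(-1.138) ≈ 0.26176.


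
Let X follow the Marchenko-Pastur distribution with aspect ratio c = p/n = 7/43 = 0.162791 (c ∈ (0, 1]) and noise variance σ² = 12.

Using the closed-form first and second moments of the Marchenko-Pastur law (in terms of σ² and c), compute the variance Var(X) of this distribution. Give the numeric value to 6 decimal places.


Recall the MP moments m_1 = E[X] = σ² and m_2 = E[X²] = σ⁴ (1 + c).
m_1 = E[X] = σ² = 12, so m_1² = 144.
m_2 = E[X²] = σ⁴ (1 + c) = 144 · (1 + 0.162791) = 144 · 1.162791 = 167.441860.
(Note m_2 − m_1² simplifies to c · σ⁴ = 0.162791 · 144.)

Var(X) = m_2 − m_1² = 167.441860 − 144 = 23.441860.


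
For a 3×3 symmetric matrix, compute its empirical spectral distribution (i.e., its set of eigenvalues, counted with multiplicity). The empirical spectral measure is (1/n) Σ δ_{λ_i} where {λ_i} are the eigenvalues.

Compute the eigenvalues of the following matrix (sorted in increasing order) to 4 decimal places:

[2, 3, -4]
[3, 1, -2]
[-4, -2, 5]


Since M is real symmetric, all three eigenvalues are real; they are the roots of det(λI − M) = λ³ − (tr M) λ² + s λ − det M, where s is the sum of the principal 2×2 minors.
tr M = 2 + 1 + 5 = 8.
s = (2·1 − 3²) + (2·5 − (-4)²) + (1·5 − (-2)²) = -7 + (-6) + 1 = -12.
det M (expand along row 1) = 2·1 − 3·7 + (-4)·(-2) = -11.
Characteristic polynomial: λ³ − 8λ² − 12λ + 11 = 0.
Substitute λ = y + (tr M)/3 = y + 2.666667 to remove the quadratic term: y³ + p·y + q = 0 with p = s − (tr M)²/3 = -33.333333 and q = −2(tr M)³/27 + (tr M)·s/3 − det M = -58.925926.
Three real roots ⇒ use the trigonometric (Viète) form: r = 2√(−p/3) = 6.666667, φ = arccos(3q/(p·r)) = arccos(0.795500) = 0.650964 rad.
y_k = r·cos(φ/3 − 2πk/3) for k = 0, 1, 2 gives y = 6.510336, -2.012195, -4.498141.
λ_k = y_k + 2.666667 gives λ = 9.1770, 0.6545, -1.8315 (check: the sum is 8.0000 = tr M).

Eigenvalues sorted in increasing order: [-1.8315, 0.6545, 9.1770].


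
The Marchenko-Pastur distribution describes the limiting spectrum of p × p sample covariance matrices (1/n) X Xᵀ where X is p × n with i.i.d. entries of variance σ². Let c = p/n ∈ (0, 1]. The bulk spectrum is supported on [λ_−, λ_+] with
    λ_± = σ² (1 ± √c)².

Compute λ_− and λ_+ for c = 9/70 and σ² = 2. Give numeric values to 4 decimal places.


c = 9/70 = 0.128571; √c = 0.358569.
λ_− = σ² (1 − √c)² = 2 · (1 − 0.358569)² = 2 · (0.641431)² = 0.822869.
λ_+ = σ² (1 + √c)² = 2 · (1 + 0.358569)² = 2 · (1.358569)² = 3.691417.

Rounded to 4 decimal places: λ_− ≈ 0.8229, λ_+ ≈ 3.6914.


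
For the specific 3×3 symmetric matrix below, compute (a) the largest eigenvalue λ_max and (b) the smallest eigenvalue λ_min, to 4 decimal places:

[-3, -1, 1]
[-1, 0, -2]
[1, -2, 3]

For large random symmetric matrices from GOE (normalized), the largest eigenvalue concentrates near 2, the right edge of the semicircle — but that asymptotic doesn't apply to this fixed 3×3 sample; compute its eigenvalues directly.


Since M is real symmetric, all three eigenvalues are real; they are the roots of det(λI − M) = λ³ − (tr M) λ² + s λ − det M, where s is the sum of the principal 2×2 minors.
tr M = -3 + 0 + 3 = 0.
s = ((-3)·0 − (-1)²) + ((-3)·3 − 1²) + (0·3 − (-2)²) = -1 + (-10) + (-4) = -15.
det M (expand along row 1) = (-3)·(-4) − (-1)·(-1) + 1·2 = 13.
Characteristic polynomial: λ³ − 15λ − 13 = 0.
Substitute λ = y + (tr M)/3 = y + 0.000000 to remove the quadratic term: y³ + p·y + q = 0 with p = s − (tr M)²/3 = -15.000000 and q = −2(tr M)³/27 + (tr M)·s/3 − det M = -13.000000.
Three real roots ⇒ use the trigonometric (Viète) form: r = 2√(−p/3) = 4.472136, φ = arccos(3q/(p·r)) = arccos(0.581378) = 0.950375 rad.
y_k = r·cos(φ/3 − 2πk/3) for k = 0, 1, 2 gives y = 4.249601, -0.918290, -3.331311.
λ_k = y_k + 0.000000 gives λ = 4.2496, -0.9183, -3.3313 (check: the sum is 0.0000 = tr M).

Hence λ_max = 4.2496 and λ_min = -3.3313.


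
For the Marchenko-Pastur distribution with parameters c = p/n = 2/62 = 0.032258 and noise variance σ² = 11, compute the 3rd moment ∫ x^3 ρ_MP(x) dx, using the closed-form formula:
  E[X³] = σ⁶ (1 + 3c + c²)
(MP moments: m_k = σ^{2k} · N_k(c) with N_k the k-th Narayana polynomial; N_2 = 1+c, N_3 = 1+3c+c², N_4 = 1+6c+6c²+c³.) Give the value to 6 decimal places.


E[X³] = σ⁶ (1 + 3c + c²) (third MP moment). With σ² = 11 (so σ⁶ = 1331) and c = 2/62 = 0.032258: E[X³] = 1331 · (1 + 3·0.032258 + (0.032258)²) = 1331 · 1.097815.

So E[X^3] = 1461.191467.


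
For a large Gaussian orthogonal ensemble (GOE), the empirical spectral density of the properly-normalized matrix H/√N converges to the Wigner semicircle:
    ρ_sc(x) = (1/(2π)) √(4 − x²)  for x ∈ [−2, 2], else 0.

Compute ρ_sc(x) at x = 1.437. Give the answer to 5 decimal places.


ρ_sc(x) = (1/(2π)) √(4 − x²). With x = 1.437:
  4 − x² = 4 − (1.437)² = 4 − 2.064969 = 1.935031.
  √(4 − x²) = 1.391054.
  1/(2π) = 0.159155.
  ρ_sc(1.437) = 0.159155 · 1.391054 = 0.221393.

Rounded to 5 decimal places: ρ_sc(1.437) ≈ 0.22139.


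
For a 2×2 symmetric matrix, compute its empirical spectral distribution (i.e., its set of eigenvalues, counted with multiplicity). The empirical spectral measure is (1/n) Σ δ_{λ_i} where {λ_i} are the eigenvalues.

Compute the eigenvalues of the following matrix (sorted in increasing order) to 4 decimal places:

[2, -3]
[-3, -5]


Since M is real symmetric, both eigenvalues are real; they are the roots of det(λI − M) = λ² − (tr M) λ + det M.
tr M = 2 + (-5) = -3.
det M = 2·(-5) − (-3)² = -10 − 9 = -19.
Characteristic polynomial: λ² + 3λ − 19 = 0.
Discriminant Δ = (tr M)² − 4·det M = 9 − (-76) = 85; √Δ = 9.219544.
λ = (tr M ± √Δ)/2 = (-3 ± 9.219544)/2, giving (tr M − √Δ)/2 = -6.1098 and (tr M + √Δ)/2 = 3.1098.

Eigenvalues sorted in increasing order: [-6.1098, 3.1098].


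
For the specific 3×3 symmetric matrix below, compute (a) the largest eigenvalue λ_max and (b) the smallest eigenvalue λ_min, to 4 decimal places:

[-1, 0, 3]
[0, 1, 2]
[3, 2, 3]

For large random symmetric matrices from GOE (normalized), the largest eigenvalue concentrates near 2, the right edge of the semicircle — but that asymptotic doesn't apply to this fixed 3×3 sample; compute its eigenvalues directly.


Since M is real symmetric, all three eigenvalues are real; they are the roots of det(λI − M) = λ³ − (tr M) λ² + s λ − det M, where s is the sum of the principal 2×2 minors.
tr M = -1 + 1 + 3 = 3.
s = ((-1)·1 − 0²) + ((-1)·3 − 3²) + (1·3 − 2²) = -1 + (-12) + (-1) = -14.
det M (expand along row 1) = (-1)·(-1) − 0·(-6) + 3·(-3) = -8.
Characteristic polynomial: λ³ − 3λ² − 14λ + 8 = 0.
Substitute λ = y + (tr M)/3 = y + 1.000000 to remove the quadratic term: y³ + p·y + q = 0 with p = s − (tr M)²/3 = -17.000000 and q = −2(tr M)³/27 + (tr M)·s/3 − det M = -8.000000.
Three real roots ⇒ use the trigonometric (Viète) form: r = 2√(−p/3) = 4.760952, φ = arccos(3q/(p·r)) = arccos(0.296530) = 1.269739 rad.
y_k = r·cos(φ/3 − 2πk/3) for k = 0, 1, 2 gives y = 4.340848, -0.476971, -3.863876.
λ_k = y_k + 1.000000 gives λ = 5.3408, 0.5230, -2.8639 (check: the sum is 3.0000 = tr M).

Hence λ_max = 5.3408 and λ_min = -2.8639.


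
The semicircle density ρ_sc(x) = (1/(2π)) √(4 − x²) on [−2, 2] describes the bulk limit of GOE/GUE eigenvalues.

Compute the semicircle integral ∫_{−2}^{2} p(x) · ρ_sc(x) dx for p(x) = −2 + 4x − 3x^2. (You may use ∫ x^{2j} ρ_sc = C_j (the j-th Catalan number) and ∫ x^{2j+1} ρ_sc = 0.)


Write p(x) = Σ a_i x^i, split into monomials and integrate each against ρ_sc separately.
Using ∫ x^{2j} ρ_sc = C_j = (1/(j+1)) C(2j, j) (Catalan numbers) and ∫ x^{2j+1} ρ_sc = 0 (odd monomials vanish by symmetry):
  i = 0 (even): a_0 · C_{0} = -2 · 1 = -2
  i = 1 (odd): ∫ x^1 ρ_sc = 0 (vanishes)
  i = 2 (even): a_2 · C_{1} = -3 · 1 = -3

Summing the contributions: ∫_{−2}^{2} p(x) ρ_sc(x) dx = (-2) + (-3) = -5.


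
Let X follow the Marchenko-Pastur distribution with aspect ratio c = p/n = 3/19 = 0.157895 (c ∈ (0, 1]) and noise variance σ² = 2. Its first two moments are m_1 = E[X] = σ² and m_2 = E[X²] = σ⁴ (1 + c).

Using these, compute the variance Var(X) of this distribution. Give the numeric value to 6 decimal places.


m_1 = E[X] = σ² = 2, so m_1² = 4.
m_2 = E[X²] = σ⁴ (1 + c) = 4 · (1 + 0.157895) = 4 · 1.157895 = 4.631579.
(Note m_2 − m_1² simplifies to c · σ⁴ = 0.157895 · 4.)

Var(X) = m_2 − m_1² = 4.631579 − 4 = 0.631579.


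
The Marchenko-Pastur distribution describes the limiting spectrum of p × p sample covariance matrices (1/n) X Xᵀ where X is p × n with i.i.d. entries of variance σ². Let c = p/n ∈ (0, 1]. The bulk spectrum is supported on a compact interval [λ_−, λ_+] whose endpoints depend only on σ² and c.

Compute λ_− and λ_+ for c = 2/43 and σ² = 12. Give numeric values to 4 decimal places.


c = 2/43 = 0.046512; √c = 0.215666.
λ_− = σ² (1 − √c)² = 12 · (1 − 0.215666)² = 12 · (0.784334)² = 7.382166.
λ_+ = σ² (1 + √c)² = 12 · (1 + 0.215666)² = 12 · (1.215666)² = 17.734113.

Rounded to 4 decimal places: λ_− ≈ 7.3822, λ_+ ≈ 17.7341.


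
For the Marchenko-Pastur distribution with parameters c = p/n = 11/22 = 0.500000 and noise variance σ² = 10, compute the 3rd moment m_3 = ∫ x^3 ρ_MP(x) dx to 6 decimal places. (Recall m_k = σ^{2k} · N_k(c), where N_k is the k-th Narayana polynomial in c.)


E[X³] = σ⁶ (1 + 3c + c²) (third MP moment). With σ² = 10 (so σ⁶ = 1000) and c = 11/22 = 0.500000: E[X³] = 1000 · (1 + 3·0.500000 + (0.500000)²) = 1000 · 2.750000.

So E[X^3] = 2750.000000.


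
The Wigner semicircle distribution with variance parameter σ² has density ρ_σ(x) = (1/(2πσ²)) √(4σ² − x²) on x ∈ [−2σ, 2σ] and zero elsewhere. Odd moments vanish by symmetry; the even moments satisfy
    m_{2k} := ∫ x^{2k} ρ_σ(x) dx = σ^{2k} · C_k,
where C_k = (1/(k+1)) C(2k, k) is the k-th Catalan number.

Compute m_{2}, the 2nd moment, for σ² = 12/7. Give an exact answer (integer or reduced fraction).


By the scaled semicircle moment identity, m_{2k} = σ^{2k} · C_k with k = 1.
C_1 = (1/(k+1)) · C(2k, k) = (1/2) · C(2, 1) = (1/2) · 2 = 1.
σ^{2k} = (σ²)^k = (12/7)^1 = 12/7.

Therefore m_{2} = σ^{2} · C_1 = (12/7) · 1 = 12/7.


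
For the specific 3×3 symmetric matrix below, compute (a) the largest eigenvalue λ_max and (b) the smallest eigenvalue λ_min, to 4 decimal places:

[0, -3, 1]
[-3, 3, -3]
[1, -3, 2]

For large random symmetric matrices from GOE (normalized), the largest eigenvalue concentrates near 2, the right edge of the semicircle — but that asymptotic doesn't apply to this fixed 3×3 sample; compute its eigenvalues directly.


Since M is real symmetric, all three eigenvalues are real; they are the roots of det(λI − M) = λ³ − (tr M) λ² + s λ − det M, where s is the sum of the principal 2×2 minors.
tr M = 0 + 3 + 2 = 5.
s = (0·3 − (-3)²) + (0·2 − 1²) + (3·2 − (-3)²) = -9 + (-1) + (-3) = -13.
det M (expand along row 1) = 0·(-3) − (-3)·(-3) + 1·6 = -3.
Characteristic polynomial: λ³ − 5λ² − 13λ + 3 = 0.
Substitute λ = y + (tr M)/3 = y + 1.666667 to remove the quadratic term: y³ + p·y + q = 0 with p = s − (tr M)²/3 = -21.333333 and q = −2(tr M)³/27 + (tr M)·s/3 − det M = -27.925926.
Three real roots ⇒ use the trigonometric (Viète) form: r = 2√(−p/3) = 5.333333, φ = arccos(3q/(p·r)) = arccos(0.736328) = 0.743169 rad.
y_k = r·cos(φ/3 − 2πk/3) for k = 0, 1, 2 gives y = 5.170524, -1.452745, -3.717779.
λ_k = y_k + 1.666667 gives λ = 6.8372, 0.2139, -2.0511 (check: the sum is 5.0000 = tr M).

Hence λ_max = 6.8372 and λ_min = -2.0511.


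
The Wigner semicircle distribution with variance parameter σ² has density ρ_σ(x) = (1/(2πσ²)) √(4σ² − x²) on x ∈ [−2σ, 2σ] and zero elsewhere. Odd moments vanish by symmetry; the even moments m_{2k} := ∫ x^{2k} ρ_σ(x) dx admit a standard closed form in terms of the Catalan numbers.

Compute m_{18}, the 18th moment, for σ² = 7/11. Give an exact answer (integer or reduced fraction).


By the scaled semicircle moment identity, m_{2k} = σ^{2k} · C_k with k = 9.
C_9 = (1/(k+1)) · C(2k, k) = (1/10) · C(18, 9) = (1/10) · 48620 = 4862.
σ^{2k} = (σ²)^k = (7/11)^9 = 40353607/2357947691.

Therefore m_{18} = σ^{18} · C_9 = (40353607/2357947691) · 4862 = 17836294294/214358881.


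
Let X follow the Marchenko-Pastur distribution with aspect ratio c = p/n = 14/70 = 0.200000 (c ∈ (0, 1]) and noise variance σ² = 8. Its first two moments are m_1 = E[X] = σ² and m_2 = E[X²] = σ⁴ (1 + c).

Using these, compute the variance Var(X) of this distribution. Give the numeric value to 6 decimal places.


m_1 = E[X] = σ² = 8, so m_1² = 64.
m_2 = E[X²] = σ⁴ (1 + c) = 64 · (1 + 0.200000) = 64 · 1.200000 = 76.800000.
(Note m_2 − m_1² simplifies to c · σ⁴ = 0.200000 · 64.)

Var(X) = m_2 − m_1² = 76.800000 − 64 = 12.800000.


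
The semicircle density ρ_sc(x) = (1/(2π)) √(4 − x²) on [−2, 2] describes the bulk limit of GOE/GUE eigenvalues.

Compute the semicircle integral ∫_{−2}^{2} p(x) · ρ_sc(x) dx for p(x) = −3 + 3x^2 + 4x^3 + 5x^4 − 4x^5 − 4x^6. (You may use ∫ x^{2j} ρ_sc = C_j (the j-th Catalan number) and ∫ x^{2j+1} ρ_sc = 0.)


Write p(x) = Σ a_i x^i, split into monomials and integrate each against ρ_sc separately.
Using ∫ x^{2j} ρ_sc = C_j = (1/(j+1)) C(2j, j) (Catalan numbers) and ∫ x^{2j+1} ρ_sc = 0 (odd monomials vanish by symmetry):
  i = 0 (even): a_0 · C_{0} = -3 · 1 = -3
  i = 2 (even): a_2 · C_{1} = 3 · 1 = 3
  i = 3 (odd): ∫ x^3 ρ_sc = 0 (vanishes)
  i = 4 (even): a_4 · C_{2} = 5 · 2 = 10
  i = 5 (odd): ∫ x^5 ρ_sc = 0 (vanishes)
  i = 6 (even): a_6 · C_{3} = -4 · 5 = -20

Summing the contributions: ∫_{−2}^{2} p(x) ρ_sc(x) dx = (-3) + 3 + 10 + (-20) = -10.


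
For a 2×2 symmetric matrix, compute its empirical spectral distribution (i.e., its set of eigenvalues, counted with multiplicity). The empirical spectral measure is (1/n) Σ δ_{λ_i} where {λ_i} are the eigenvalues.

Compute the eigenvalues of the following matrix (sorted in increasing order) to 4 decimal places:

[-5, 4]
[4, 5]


Since M is real symmetric, both eigenvalues are real; they are the roots of det(λI − M) = λ² − (tr M) λ + det M.
tr M = -5 + 5 = 0.
det M = (-5)·5 − 4² = -25 − 16 = -41.
Characteristic polynomial: λ² − 41 = 0.
Discriminant Δ = (tr M)² − 4·det M = 0 − (-164) = 164; √Δ = 12.806248.
λ = (tr M ± √Δ)/2 = (0 ± 12.806248)/2, giving (tr M − √Δ)/2 = -6.4031 and (tr M + √Δ)/2 = 6.4031.

Eigenvalues sorted in increasing order: [-6.4031, 6.4031].


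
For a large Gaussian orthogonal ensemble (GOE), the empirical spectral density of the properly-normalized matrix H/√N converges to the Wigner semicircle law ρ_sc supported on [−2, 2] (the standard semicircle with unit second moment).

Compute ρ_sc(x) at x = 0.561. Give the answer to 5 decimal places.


ρ_sc(x) = (1/(2π)) √(4 − x²). With x = 0.561:
  4 − x² = 4 − (0.561)² = 4 − 0.314721 = 3.685279.
  √(4 − x²) = 1.919708.
  1/(2π) = 0.159155.
  ρ_sc(0.561) = 0.159155 · 1.919708 = 0.305531.

Rounded to 5 decimal places: ρ_sc(0.561) ≈ 0.30553.


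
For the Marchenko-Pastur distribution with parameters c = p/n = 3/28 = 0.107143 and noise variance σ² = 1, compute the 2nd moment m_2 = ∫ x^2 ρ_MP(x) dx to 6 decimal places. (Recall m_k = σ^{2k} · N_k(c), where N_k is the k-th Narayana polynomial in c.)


E[X²] = σ⁴ (1 + c) (second MP moment). With σ² = 1 (so σ⁴ = 1) and c = 3/28 = 0.107143: E[X²] = 1 · (1 + 0.107143) = 1 · 1.107143.

So E[X^2] = 1.107143.


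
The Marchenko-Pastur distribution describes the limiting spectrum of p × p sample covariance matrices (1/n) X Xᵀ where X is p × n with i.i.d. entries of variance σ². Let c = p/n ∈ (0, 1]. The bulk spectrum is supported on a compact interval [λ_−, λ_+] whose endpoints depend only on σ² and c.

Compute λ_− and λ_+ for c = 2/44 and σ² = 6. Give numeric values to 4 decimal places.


c = 2/44 = 0.045455; √c = 0.213201.
λ_− = σ² (1 − √c)² = 6 · (1 − 0.213201)² = 6 · (0.786799)² = 3.714319.
λ_+ = σ² (1 + √c)² = 6 · (1 + 0.213201)² = 6 · (1.213201)² = 8.831136.

Rounded to 4 decimal places: λ_− ≈ 3.7143, λ_+ ≈ 8.8311.


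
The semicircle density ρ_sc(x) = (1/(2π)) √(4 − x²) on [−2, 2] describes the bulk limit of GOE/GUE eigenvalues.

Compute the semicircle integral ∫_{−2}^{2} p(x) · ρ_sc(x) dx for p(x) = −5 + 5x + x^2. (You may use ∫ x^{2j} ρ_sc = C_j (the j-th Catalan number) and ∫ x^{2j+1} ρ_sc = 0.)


Write p(x) = Σ a_i x^i, split into monomials and integrate each against ρ_sc separately.
Using ∫ x^{2j} ρ_sc = C_j = (1/(j+1)) C(2j, j) (Catalan numbers) and ∫ x^{2j+1} ρ_sc = 0 (odd monomials vanish by symmetry):
  i = 0 (even): a_0 · C_{0} = -5 · 1 = -5
  i = 1 (odd): ∫ x^1 ρ_sc = 0 (vanishes)
  i = 2 (even): a_2 · C_{1} = 1 · 1 = 1

Summing the contributions: ∫_{−2}^{2} p(x) ρ_sc(x) dx = (-5) + 1 = -4.


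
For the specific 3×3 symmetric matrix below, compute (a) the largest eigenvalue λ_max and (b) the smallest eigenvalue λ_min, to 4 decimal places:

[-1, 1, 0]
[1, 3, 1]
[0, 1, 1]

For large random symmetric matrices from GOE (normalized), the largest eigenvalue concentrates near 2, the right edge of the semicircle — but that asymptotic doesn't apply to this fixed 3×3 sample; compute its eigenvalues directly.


Since M is real symmetric, all three eigenvalues are real; they are the roots of det(λI − M) = λ³ − (tr M) λ² + s λ − det M, where s is the sum of the principal 2×2 minors.
tr M = -1 + 3 + 1 = 3.
s = ((-1)·3 − 1²) + ((-1)·1 − 0²) + (3·1 − 1²) = -4 + (-1) + 2 = -3.
det M (expand along row 1) = (-1)·2 − 1·1 + 0·1 = -3.
Characteristic polynomial: λ³ − 3λ² − 3λ + 3 = 0.
Substitute λ = y + (tr M)/3 = y + 1.000000 to remove the quadratic term: y³ + p·y + q = 0 with p = s − (tr M)²/3 = -6.000000 and q = −2(tr M)³/27 + (tr M)·s/3 − det M = -2.000000.
Three real roots ⇒ use the trigonometric (Viète) form: r = 2√(−p/3) = 2.828427, φ = arccos(3q/(p·r)) = arccos(0.353553) = 1.209429 rad.
y_k = r·cos(φ/3 − 2πk/3) for k = 0, 1, 2 gives y = 2.601679, -0.339877, -2.261802.
λ_k = y_k + 1.000000 gives λ = 3.6017, 0.6601, -1.2618 (check: the sum is 3.0000 = tr M).

Hence λ_max = 3.6017 and λ_min = -1.2618.


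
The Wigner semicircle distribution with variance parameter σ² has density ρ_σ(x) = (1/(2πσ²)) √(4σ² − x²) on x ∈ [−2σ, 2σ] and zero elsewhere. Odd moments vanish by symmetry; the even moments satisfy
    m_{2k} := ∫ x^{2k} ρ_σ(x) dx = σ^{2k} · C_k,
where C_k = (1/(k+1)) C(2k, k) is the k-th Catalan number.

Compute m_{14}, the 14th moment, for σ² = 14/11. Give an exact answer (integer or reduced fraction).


By the scaled semicircle moment identity, m_{2k} = σ^{2k} · C_k with k = 7.
C_7 = (1/(k+1)) · C(2k, k) = (1/8) · C(14, 7) = (1/8) · 3432 = 429.
σ^{2k} = (σ²)^k = (14/11)^7 = 105413504/19487171.

Therefore m_{14} = σ^{14} · C_7 = (105413504/19487171) · 429 = 4111126656/1771561.


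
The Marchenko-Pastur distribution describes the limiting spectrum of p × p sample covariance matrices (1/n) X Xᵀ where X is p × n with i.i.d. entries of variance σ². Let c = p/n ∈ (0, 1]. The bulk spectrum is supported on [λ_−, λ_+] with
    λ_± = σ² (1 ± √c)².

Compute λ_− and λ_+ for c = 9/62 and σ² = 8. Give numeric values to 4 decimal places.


c = 9/62 = 0.145161; √c = 0.381000.
λ_− = σ² (1 − √c)² = 8 · (1 − 0.381000)² = 8 · (0.619000)² = 3.065284.
λ_+ = σ² (1 + √c)² = 8 · (1 + 0.381000)² = 8 · (1.381000)² = 15.257296.

Rounded to 4 decimal places: λ_− ≈ 3.0653, λ_+ ≈ 15.2573.


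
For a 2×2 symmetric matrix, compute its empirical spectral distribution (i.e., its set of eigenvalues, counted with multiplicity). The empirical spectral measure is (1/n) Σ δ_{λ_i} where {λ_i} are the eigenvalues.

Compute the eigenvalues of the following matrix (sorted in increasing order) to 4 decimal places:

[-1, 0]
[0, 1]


Since M is real symmetric, both eigenvalues are real; they are the roots of det(λI − M) = λ² − (tr M) λ + det M.
tr M = -1 + 1 = 0.
det M = (-1)·1 − 0² = -1 − 0 = -1.
Characteristic polynomial: λ² − 1 = 0.
Discriminant Δ = (tr M)² − 4·det M = 0 − (-4) = 4; √Δ = 2.000000.
λ = (tr M ± √Δ)/2 = (0 ± 2.000000)/2, giving (tr M − √Δ)/2 = -1.0000 and (tr M + √Δ)/2 = 1.0000.

Eigenvalues sorted in increasing order: [-1.0000, 1.0000].


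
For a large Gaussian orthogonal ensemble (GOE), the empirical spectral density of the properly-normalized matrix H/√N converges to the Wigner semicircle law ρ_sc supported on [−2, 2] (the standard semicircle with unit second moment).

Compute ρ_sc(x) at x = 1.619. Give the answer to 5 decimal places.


ρ_sc(x) = (1/(2π)) √(4 − x²). With x = 1.619:
  4 − x² = 4 − (1.619)² = 4 − 2.621161 = 1.378839.
  √(4 − x²) = 1.174240.
  1/(2π) = 0.159155.
  ρ_sc(1.619) = 0.159155 · 1.174240 = 0.186886.

Rounded to 5 decimal places: ρ_sc(1.619) ≈ 0.18689.


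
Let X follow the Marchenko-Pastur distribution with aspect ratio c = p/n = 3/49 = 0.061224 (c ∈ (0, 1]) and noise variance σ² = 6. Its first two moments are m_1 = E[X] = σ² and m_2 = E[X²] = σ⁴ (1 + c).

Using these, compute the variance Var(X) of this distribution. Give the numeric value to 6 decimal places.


m_1 = E[X] = σ² = 6, so m_1² = 36.
m_2 = E[X²] = σ⁴ (1 + c) = 36 · (1 + 0.061224) = 36 · 1.061224 = 38.204082.
(Note m_2 − m_1² simplifies to c · σ⁴ = 0.061224 · 36.)

Var(X) = m_2 − m_1² = 38.204082 − 36 = 2.204082.


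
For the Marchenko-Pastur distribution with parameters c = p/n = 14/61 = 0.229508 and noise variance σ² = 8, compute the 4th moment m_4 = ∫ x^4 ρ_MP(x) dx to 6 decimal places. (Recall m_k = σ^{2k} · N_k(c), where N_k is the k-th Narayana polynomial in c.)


E[X⁴] = σ⁸ (1 + 6c + 6c² + c³) (fourth MP moment). With σ² = 8 (so σ⁸ = 4096) and c = 14/61 = 0.229508: E[X⁴] = 4096 · (1 + 6·0.229508 + 6·(0.229508)² + (0.229508)³) = 4096 · 2.705182.

So E[X^4] = 11080.426996.


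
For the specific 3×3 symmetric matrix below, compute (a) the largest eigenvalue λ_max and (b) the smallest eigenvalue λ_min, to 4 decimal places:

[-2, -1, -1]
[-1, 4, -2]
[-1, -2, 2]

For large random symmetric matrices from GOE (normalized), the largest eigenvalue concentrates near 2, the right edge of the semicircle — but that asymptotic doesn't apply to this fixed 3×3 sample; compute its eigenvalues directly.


Since M is real symmetric, all three eigenvalues are real; they are the roots of det(λI − M) = λ³ − (tr M) λ² + s λ − det M, where s is the sum of the principal 2×2 minors.
tr M = -2 + 4 + 2 = 4.
s = ((-2)·4 − (-1)²) + ((-2)·2 − (-1)²) + (4·2 − (-2)²) = -9 + (-5) + 4 = -10.
det M (expand along row 1) = (-2)·4 − (-1)·(-4) + (-1)·6 = -18.
Characteristic polynomial: λ³ − 4λ² − 10λ + 18 = 0.
Substitute λ = y + (tr M)/3 = y + 1.333333 to remove the quadratic term: y³ + p·y + q = 0 with p = s − (tr M)²/3 = -15.333333 and q = −2(tr M)³/27 + (tr M)·s/3 − det M = -0.074074.
Three real roots ⇒ use the trigonometric (Viète) form: r = 2√(−p/3) = 4.521553, φ = arccos(3q/(p·r)) = arccos(0.003205) = 1.567591 rad.
y_k = r·cos(φ/3 − 2πk/3) for k = 0, 1, 2 gives y = 3.918193, -0.004831, -3.913362.
λ_k = y_k + 1.333333 gives λ = 5.2515, 1.3285, -2.5800 (check: the sum is 4.0000 = tr M).

Hence λ_max = 5.2515 and λ_min = -2.5800.


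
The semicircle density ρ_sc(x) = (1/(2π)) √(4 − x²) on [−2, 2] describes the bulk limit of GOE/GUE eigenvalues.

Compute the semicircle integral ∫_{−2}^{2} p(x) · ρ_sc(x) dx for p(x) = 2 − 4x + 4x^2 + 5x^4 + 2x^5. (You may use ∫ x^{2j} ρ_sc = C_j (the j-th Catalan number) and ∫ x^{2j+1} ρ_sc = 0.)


Write p(x) = Σ a_i x^i, split into monomials and integrate each against ρ_sc separately.
Using ∫ x^{2j} ρ_sc = C_j = (1/(j+1)) C(2j, j) (Catalan numbers) and ∫ x^{2j+1} ρ_sc = 0 (odd monomials vanish by symmetry):
  i = 0 (even): a_0 · C_{0} = 2 · 1 = 2
  i = 1 (odd): ∫ x^1 ρ_sc = 0 (vanishes)
  i = 2 (even): a_2 · C_{1} = 4 · 1 = 4
  i = 4 (even): a_4 · C_{2} = 5 · 2 = 10
  i = 5 (odd): ∫ x^5 ρ_sc = 0 (vanishes)

Summing the contributions: ∫_{−2}^{2} p(x) ρ_sc(x) dx = 2 + 4 + 10 = 16.


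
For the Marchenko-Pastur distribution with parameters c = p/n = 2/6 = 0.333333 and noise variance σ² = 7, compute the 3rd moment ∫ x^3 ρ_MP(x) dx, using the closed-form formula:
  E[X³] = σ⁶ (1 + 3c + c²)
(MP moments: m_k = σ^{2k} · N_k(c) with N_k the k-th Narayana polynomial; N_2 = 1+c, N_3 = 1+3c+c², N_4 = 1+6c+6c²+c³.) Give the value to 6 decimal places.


E[X³] = σ⁶ (1 + 3c + c²) (third MP moment). With σ² = 7 (so σ⁶ = 343) and c = 2/6 = 0.333333: E[X³] = 343 · (1 + 3·0.333333 + (0.333333)²) = 343 · 2.111111.

So E[X^3] = 724.111111.


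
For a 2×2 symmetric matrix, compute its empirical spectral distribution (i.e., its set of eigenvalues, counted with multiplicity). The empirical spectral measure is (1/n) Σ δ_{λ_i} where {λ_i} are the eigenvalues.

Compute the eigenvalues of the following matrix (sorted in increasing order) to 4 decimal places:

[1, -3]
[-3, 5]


Since M is real symmetric, both eigenvalues are real; they are the roots of det(λI − M) = λ² − (tr M) λ + det M.
tr M = 1 + 5 = 6.
det M = 1·5 − (-3)² = 5 − 9 = -4.
Characteristic polynomial: λ² − 6λ − 4 = 0.
Discriminant Δ = (tr M)² − 4·det M = 36 − (-16) = 52; √Δ = 7.211103.
λ = (tr M ± √Δ)/2 = (6 ± 7.211103)/2, giving (tr M − √Δ)/2 = -0.6056 and (tr M + √Δ)/2 = 6.6056.

Eigenvalues sorted in increasing order: [-0.6056, 6.6056].


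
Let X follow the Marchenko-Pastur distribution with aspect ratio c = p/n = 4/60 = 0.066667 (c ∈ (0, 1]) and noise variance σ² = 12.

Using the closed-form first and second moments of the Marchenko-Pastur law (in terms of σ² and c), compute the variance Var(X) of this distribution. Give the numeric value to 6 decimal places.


Recall the MP moments m_1 = E[X] = σ² and m_2 = E[X²] = σ⁴ (1 + c).
m_1 = E[X] = σ² = 12, so m_1² = 144.
m_2 = E[X²] = σ⁴ (1 + c) = 144 · (1 + 0.066667) = 144 · 1.066667 = 153.600000.
(Note m_2 − m_1² simplifies to c · σ⁴ = 0.066667 · 144.)

Var(X) = m_2 − m_1² = 153.600000 − 144 = 9.600000.


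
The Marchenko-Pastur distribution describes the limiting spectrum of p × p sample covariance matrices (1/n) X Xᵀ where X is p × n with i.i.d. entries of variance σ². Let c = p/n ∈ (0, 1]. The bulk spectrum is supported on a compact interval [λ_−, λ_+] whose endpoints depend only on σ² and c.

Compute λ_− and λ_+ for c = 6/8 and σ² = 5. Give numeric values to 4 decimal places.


c = 6/8 = 0.750000; √c = 0.866025.
λ_− = σ² (1 − √c)² = 5 · (1 − 0.866025)² = 5 · (0.133975)² = 0.089746.
λ_+ = σ² (1 + √c)² = 5 · (1 + 0.866025)² = 5 · (1.866025)² = 17.410254.

Rounded to 4 decimal places: λ_− ≈ 0.0897, λ_+ ≈ 17.4103.


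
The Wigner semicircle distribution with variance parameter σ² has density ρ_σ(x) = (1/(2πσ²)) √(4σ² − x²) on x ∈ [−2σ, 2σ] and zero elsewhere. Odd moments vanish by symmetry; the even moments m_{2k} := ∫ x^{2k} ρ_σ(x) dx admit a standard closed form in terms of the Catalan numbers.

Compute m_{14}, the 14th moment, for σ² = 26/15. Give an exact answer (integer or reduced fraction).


By the scaled semicircle moment identity, m_{2k} = σ^{2k} · C_k with k = 7.
C_7 = (1/(k+1)) · C(2k, k) = (1/8) · C(14, 7) = (1/8) · 3432 = 429.
σ^{2k} = (σ²)^k = (26/15)^7 = 8031810176/170859375.

Therefore m_{14} = σ^{14} · C_7 = (8031810176/170859375) · 429 = 1148548855168/56953125.


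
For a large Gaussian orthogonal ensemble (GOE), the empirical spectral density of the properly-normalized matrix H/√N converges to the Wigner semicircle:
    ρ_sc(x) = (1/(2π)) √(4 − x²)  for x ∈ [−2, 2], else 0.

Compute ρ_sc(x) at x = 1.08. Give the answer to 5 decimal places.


ρ_sc(x) = (1/(2π)) √(4 − x²). With x = 1.08:
  4 − x² = 4 − (1.08)² = 4 − 1.166400 = 2.833600.
  √(4 − x²) = 1.683330.
  1/(2π) = 0.159155.
  ρ_sc(1.08) = 0.159155 · 1.683330 = 0.267910.

Rounded to 5 decimal places: ρ_sc(1.08) ≈ 0.26791.


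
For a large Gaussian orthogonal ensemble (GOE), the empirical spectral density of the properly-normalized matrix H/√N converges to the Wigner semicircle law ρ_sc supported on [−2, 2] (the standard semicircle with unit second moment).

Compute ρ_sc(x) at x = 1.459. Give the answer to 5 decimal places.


ρ_sc(x) = (1/(2π)) √(4 − x²). With x = 1.459:
  4 − x² = 4 − (1.459)² = 4 − 2.128681 = 1.871319.
  √(4 − x²) = 1.367962.
  1/(2π) = 0.159155.
  ρ_sc(1.459) = 0.159155 · 1.367962 = 0.217718.

Rounded to 5 decimal places: ρ_sc(1.459) ≈ 0.21772.


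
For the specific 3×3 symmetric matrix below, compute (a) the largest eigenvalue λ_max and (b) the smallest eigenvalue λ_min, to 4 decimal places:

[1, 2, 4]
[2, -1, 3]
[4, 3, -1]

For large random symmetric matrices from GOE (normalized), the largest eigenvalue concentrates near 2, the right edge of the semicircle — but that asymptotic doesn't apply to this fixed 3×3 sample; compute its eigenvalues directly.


Since M is real symmetric, all three eigenvalues are real; they are the roots of det(λI − M) = λ³ − (tr M) λ² + s λ − det M, where s is the sum of the principal 2×2 minors.
tr M = 1 + (-1) + (-1) = -1.
s = (1·(-1) − 2²) + (1·(-1) − 4²) + ((-1)·(-1) − 3²) = -5 + (-17) + (-8) = -30.
det M (expand along row 1) = 1·(-8) − 2·(-14) + 4·10 = 60.
Characteristic polynomial: λ³ + λ² − 30λ − 60 = 0.
Substitute λ = y + (tr M)/3 = y − 0.333333 to remove the quadratic term: y³ + p·y + q = 0 with p = s − (tr M)²/3 = -30.333333 and q = −2(tr M)³/27 + (tr M)·s/3 − det M = -49.925926.
Three real roots ⇒ use the trigonometric (Viète) form: r = 2√(−p/3) = 6.359595, φ = arccos(3q/(p·r)) = arccos(0.776422) = 0.681828 rad.
y_k = r·cos(φ/3 − 2πk/3) for k = 0, 1, 2 gives y = 6.196050, -1.857035, -4.339015.
λ_k = y_k − 0.333333 gives λ = 5.8627, -2.1904, -4.6723 (check: the sum is -1.0000 = tr M).

Hence λ_max = 5.8627 and λ_min = -4.6723.
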